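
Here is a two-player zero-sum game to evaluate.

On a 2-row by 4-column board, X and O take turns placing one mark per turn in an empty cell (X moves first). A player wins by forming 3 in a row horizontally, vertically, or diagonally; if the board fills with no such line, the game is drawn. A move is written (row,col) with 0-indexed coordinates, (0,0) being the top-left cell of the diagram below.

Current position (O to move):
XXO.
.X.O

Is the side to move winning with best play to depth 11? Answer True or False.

p1 O@[XXO./.X.O]: (0,3)[XXOO/.X.O]+0* (1,0)[XXO./OX.O]+0 (1,2)[XXO./.XOO]+0
p2 X@[XXOO/.X.O]: (1,0)[XXOO/XX.O]+0* (1,2)[XXOO/.XXO]+0
p3 O@[XXOO/XX.O]: (1,2)[XXOO/XXOO]+0*
p4 X@[XXOO/XXOO] terminal +0; root [XXO./.X.O] d11

O winning at [XXO./.X.O]: False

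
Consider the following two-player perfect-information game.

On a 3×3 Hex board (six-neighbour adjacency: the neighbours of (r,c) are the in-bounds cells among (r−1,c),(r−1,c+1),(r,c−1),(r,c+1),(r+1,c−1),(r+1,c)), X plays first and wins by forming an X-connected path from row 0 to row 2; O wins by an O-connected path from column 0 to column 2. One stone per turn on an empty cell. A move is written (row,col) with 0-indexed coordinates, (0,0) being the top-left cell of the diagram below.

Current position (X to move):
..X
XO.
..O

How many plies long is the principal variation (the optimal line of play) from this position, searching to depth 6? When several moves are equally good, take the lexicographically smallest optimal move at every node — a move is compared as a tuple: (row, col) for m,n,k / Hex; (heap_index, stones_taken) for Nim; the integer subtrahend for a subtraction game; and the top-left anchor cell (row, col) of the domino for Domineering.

PV length from [..X/XO./..O]: 5 plies

p1 X@[..X/XO./..O]: (0,0)[X.X/XO./..O]-1 (0,1)[.XX/XO./..O]-1 (1,2)[..X/XOX/..O]+1* (2,0)[..X/XO./X.O]+1 (2,1)[..X/XO./.XO]+1
p2 O@[..X/XOX/..O]: (0,0)[O.X/XOX/..O]-1* (0,1)[.OX/XOX/..O]-1 (2,0)[..X/XOX/O.O]-1 (2,1)[..X/XOX/.OO]-1
p3 X@[O.X/XOX/..O]: (0,1)[OXX/XOX/..O]+1* (2,0)[O.X/XOX/X.O]+1 (2,1)[O.X/XOX/.XO]+1
p4 O@[OXX/XOX/..O]: (2,0)[OXX/XOX/O.O]-1* (2,1)[OXX/XOX/.OO]-1
p5 X@[OXX/XOX/O.O]: (2,1)[OXX/XOX/OXO]+1*
p6 O@[OXX/XOX/OXO] terminal -1; root [..X/XO./..O] d6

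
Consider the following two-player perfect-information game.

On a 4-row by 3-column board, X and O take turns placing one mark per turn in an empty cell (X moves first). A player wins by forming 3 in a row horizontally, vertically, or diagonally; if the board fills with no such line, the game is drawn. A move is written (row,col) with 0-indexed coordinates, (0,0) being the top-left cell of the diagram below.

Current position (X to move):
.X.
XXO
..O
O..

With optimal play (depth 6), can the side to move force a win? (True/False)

X winning at [.X./XXO/..O/O..]: True

ply 1, X at .X./XXO/..O/O.. | (0,0)=-1→XX./XXO/..O/O..; (0,2)=-1→.XX/XXO/..O/O..; (2,0)=-1→.X./XXO/X.O/O..; (2,1)=+1→.X./XXO/.XO/O..*; (3,1)=-1→.X./XXO/..O/OX.; (3,2)=-1→.X./XXO/..O/O.X
ply 2: .X./XXO/.XO/O.. is terminal -1 (O); from .X./XXO/..O/O.. depth 6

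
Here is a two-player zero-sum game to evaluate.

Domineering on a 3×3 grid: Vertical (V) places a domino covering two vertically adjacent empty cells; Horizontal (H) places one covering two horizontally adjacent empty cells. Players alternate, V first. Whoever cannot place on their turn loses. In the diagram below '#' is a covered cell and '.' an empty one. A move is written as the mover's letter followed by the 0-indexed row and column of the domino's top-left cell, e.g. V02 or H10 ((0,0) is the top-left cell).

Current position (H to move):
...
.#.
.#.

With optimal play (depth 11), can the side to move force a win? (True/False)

p1 H@[.../.#./.#.]: H00[##./.#./.#.]-1* H01[.##/.#./.#.]-1
p2 V@[##./.#./.#.]: V02[###/.##/.#.]+1* V10[##./##./##.]+1 V12[##./.##/.##]+1
p3 H@[###/.##/.#.] terminal -1; root [.../.#./.#.] d11

H winning at [.../.#./.#.]: False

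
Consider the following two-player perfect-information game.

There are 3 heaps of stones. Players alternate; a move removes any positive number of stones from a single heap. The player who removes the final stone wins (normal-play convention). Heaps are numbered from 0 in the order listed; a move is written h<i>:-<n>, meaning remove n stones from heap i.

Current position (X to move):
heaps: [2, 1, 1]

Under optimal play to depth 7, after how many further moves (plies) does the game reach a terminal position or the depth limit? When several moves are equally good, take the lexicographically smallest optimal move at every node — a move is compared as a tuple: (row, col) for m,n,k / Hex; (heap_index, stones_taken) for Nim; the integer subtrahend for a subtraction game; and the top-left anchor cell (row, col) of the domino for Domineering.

PV length from [(2,1,1)]: 3 plies

[(2,1,1)] X move#1: h0:-1:-1/(1,1,1), h0:-2:+1/(0,1,1)*, h1:-1:-1/(2,0,1), h2:-1:-1/(2,1,0)
[(0,1,1)] O move#2: h1:-1:-1/(0,0,1)*, h2:-1:-1/(0,1,0)
[(0,0,1)] X move#3: h2:-1:+1/(0,0,0)*
[(0,0,0)] end (terminal -1, O#4); searched (2,1,1) to 7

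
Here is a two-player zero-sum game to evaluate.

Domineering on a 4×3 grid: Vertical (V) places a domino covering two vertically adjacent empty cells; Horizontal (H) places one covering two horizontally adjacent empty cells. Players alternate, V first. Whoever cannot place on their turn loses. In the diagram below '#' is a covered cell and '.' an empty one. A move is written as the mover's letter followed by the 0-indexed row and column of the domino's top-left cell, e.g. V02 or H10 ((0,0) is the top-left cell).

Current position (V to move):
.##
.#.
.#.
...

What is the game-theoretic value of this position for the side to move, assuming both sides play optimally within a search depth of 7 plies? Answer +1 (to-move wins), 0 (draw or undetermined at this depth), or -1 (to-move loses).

[.##/.#./.#./...] V move#1: V00:+1/###/##./.#./...*, V10:+1/.##/##./##./..., V12:+1/.##/.##/.##/..., V20:+1/.##/.#./##./#.., V22:+1/.##/.#./.##/..#
[###/##./.#./...] H move#2: H30:-1/###/##./.#./##.*, H31:-1/###/##./.#./.##
[###/##./.#./##.] V move#3: V12:+1/###/###/.##/##.*, V22:+1/###/##./.##/###
[###/###/.##/##.] end (terminal -1, H#4); searched .##/.#./.#./... to 7

value(.##/.#./.#./..., V) = +1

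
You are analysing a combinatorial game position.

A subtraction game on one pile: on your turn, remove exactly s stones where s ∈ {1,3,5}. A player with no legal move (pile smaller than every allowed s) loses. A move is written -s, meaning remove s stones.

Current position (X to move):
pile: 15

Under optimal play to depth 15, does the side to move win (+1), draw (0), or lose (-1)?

ply 1, X at 15 | -1=+1→14*; -3=+1→12; -5=+1→10
ply 2, O at 14 | -1=-1→13*; -3=-1→11; -5=-1→9
ply 3, X at 13 | -1=+1→12*; -3=+1→10; -5=+1→8
ply 4, O at 12 | -1=-1→11*; -3=-1→9; -5=-1→7
ply 5, X at 11 | -1=+1→10*; -3=+1→8; -5=+1→6
ply 6, O at 10 | -1=-1→9*; -3=-1→7; -5=-1→5
ply 7, X at 9 | -1=+1→8*; -3=+1→6; -5=+1→4
ply 8, O at 8 | -1=-1→7*; -3=-1→5; -5=-1→3
ply 9, X at 7 | -1=+1→6*; -3=+1→4; -5=+1→2
ply 10, O at 6 | -1=-1→5*; -3=-1→3; -5=-1→1
ply 11, X at 5 | -1=+1→4*; -3=+1→2; -5=+1→0
ply 12, O at 4 | -1=-1→3*; -3=-1→1
ply 13, X at 3 | -1=+1→2*; -3=+1→0
ply 14, O at 2 | -1=-1→1*
ply 15, X at 1 | -1=+1→0*
ply 16: 0 is terminal -1 (O); from 15 depth 15

value(15, X) = +1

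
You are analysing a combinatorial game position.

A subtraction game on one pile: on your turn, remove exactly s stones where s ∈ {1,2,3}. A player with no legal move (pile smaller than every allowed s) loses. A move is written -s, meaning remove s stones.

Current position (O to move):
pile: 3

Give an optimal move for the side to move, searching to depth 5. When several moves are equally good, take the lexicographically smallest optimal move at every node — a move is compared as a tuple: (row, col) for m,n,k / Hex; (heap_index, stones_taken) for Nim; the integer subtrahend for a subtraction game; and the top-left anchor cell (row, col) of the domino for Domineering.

O's best at [3]: -3

[3] O move#1: -1:-1/2, -2:-1/1, -3:+1/0*
[0] end (terminal -1, X#2); searched 3 to 5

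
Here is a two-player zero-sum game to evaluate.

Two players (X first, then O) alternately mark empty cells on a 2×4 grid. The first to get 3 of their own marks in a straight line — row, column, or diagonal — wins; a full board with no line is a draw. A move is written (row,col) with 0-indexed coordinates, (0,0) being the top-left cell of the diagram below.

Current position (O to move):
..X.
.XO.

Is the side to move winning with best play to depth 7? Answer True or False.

O winning at [..X./.XO.]: False

p1 O@[..X./.XO.]: (0,0)[O.X./.XO.]+0* (0,1)[.OX./.XO.]+0 (0,3)[..XO/.XO.]+0 (1,0)[..X./OXO.]-1 (1,3)[..X./.XOO]-1
p2 X@[O.X./.XO.]: (0,1)[OXX./.XO.]+0* (0,3)[O.XX/.XO.]+0 (1,0)[O.X./XXO.]+0 (1,3)[O.X./.XOX]+0
p3 O@[OXX./.XO.]: (0,3)[OXXO/.XO.]+0* (1,0)[OXX./OXO.]-1 (1,3)[OXX./.XOO]-1
p4 X@[OXXO/.XO.]: (1,0)[OXXO/XXO.]+0* (1,3)[OXXO/.XOX]+0
p5 O@[OXXO/XXO.]: (1,3)[OXXO/XXOO]+0*
p6 X@[OXXO/XXOO] terminal +0; root [..X./.XO.] d7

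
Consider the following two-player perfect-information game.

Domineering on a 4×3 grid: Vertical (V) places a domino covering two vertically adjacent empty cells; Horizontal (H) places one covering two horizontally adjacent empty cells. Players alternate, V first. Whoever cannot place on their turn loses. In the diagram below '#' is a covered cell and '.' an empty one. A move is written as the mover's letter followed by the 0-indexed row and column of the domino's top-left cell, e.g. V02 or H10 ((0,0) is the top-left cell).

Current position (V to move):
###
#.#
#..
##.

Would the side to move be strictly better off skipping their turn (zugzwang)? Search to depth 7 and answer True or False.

zugzwang(###/#.#/#../##., V) = False

[###/#.#/#../##.] V move#1: V11:+1/###/###/##./##.*, V22:+1/###/#.#/#.#/###
[###/###/##./##.] end (terminal -1, H#2); searched ###/#.#/#../##. to 7
suppose V passes — search the same position with H to move:
pass> [###/#.#/#../##.] H move#1: H21:+1/###/#.#/###/##.*
pass> [###/#.#/###/##.] end (terminal -1, V#2); searched ###/#.#/#../##. to 7
for V: play +1, pass -1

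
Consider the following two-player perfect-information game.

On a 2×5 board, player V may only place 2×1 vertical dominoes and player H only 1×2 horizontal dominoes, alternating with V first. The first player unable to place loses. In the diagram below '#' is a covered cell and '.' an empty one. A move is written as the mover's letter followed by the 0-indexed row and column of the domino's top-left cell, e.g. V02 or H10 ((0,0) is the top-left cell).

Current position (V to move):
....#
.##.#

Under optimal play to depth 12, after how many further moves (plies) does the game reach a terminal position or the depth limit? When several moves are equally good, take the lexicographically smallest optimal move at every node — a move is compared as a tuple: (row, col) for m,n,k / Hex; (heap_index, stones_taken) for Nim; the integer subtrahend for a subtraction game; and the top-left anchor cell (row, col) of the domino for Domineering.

PV length from [....#/.##.#]: 2 plies

p1 V@[....#/.##.#]: V00[#...#/###.#]-1* V03[...##/.####]-1
p2 H@[#...#/###.#]: H01[###.#/###.#]-1 H02[#.###/###.#]+1*
p3 V@[#.###/###.#] terminal -1; root [....#/.##.#] d12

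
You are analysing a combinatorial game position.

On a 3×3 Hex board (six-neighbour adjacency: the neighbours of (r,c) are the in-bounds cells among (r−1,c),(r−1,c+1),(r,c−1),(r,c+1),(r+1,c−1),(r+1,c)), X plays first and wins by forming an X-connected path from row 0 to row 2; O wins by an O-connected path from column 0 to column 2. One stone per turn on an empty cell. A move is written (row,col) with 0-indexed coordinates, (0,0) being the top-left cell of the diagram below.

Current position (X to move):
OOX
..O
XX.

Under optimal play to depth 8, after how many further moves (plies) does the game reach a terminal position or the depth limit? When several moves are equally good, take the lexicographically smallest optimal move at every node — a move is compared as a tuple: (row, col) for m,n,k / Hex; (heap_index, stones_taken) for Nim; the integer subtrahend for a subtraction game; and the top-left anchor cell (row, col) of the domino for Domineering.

PV length from [OOX/..O/XX.]: 1 ply

ply 1, X at OOX/..O/XX. | (1,0)=-1→OOX/X.O/XX.; (1,1)=+1→OOX/.XO/XX.*; (2,2)=-1→OOX/..O/XXX
ply 2: OOX/.XO/XX. is terminal -1 (O); from OOX/..O/XX. depth 8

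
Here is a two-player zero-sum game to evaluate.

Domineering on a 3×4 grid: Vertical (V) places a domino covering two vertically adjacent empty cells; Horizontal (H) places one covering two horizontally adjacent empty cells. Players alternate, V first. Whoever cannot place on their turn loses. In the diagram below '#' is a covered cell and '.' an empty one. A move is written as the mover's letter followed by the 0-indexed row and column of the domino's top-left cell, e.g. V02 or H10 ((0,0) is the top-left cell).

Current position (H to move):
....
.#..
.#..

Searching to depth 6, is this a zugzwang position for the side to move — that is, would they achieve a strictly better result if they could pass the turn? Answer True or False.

zugzwang(..../.#../.#.., H) = False

[..../.#../.#..] H move#1: H00:-1/##../.#../.#.., H01:-1/.##./.#../.#.., H02:-1/..##/.#../.#.., H12:+1/..../.###/.#..*, H22:-1/..../.#../.###
[..../.###/.#..] V move#2: V00:-1/#.../####/.#..*, V10:-1/..../####/##..
[#.../####/.#..] H move#3: H01:+1/###./####/.#..*, H02:+1/#.##/####/.#.., H22:+1/#.../####/.###
[###./####/.#..] end (terminal -1, V#4); searched ..../.#../.#.. to 6
if H skipped the turn, V would face:
~ [..../.#../.#..] V move#1: V00:-1/#.../##../.#.., V02:+1/..#./.##./.#..*, V03:+1/...#/.#.#/.#.., V10:-1/..../##../##.., V12:+1/..../.##./.##., V13:+1/..../.#.#/.#.#
~ [..#./.##./.#..] H move#2: H00:-1/###./.##./.#..*, H22:-1/..#./.##./.###
~ [###./.##./.#..] V move#3: V03:+1/####/.###/.#..*, V10:+1/###./###./##.., V13:+1/###./.###/.#.#
~ [####/.###/.#..] H move#4: H22:-1/####/.###/.###*
~ [####/.###/.###] V move#5: V10:+1/####/####/####*
~ [####/####/####] end (terminal -1, H#6); searched ..../.#../.#.. to 6
compare (H): move=+1 vs pass=-1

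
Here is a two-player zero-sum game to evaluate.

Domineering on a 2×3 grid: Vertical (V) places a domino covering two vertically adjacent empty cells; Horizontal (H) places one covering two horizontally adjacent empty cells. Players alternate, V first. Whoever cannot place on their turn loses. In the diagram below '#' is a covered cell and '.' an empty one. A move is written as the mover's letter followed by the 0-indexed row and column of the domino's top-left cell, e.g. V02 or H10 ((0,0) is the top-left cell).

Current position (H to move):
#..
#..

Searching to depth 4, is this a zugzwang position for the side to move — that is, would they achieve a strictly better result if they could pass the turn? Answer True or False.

p1 H@[#../#..]: H01[###/#..]+1* H11[#../###]+1
p2 V@[###/#..] terminal -1; root [#../#..] d4
if H skipped the turn, V would face:
~ p1 V@[#../#..]: V01[##./##.]+1* V02[#.#/#.#]+1
~ p2 H@[##./##.] terminal -1; root [#../#..] d4
compare (H): move=+1 vs pass=-1

zugzwang(#../#.., H) = False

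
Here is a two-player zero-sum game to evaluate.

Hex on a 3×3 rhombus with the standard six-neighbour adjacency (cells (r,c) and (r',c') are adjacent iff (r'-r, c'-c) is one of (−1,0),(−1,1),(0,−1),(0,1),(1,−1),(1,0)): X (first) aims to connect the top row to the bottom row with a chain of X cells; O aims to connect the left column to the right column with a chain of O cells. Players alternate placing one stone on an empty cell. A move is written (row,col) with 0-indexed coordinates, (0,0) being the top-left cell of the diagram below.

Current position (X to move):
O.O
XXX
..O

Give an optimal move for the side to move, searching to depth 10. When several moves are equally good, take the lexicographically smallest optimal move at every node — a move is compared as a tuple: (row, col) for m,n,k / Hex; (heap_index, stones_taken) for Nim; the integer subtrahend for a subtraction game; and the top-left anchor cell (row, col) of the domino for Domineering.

[O.O/XXX/..O] X move#1: (0,1):+1/OXO/XXX/..O*, (2,0):-1/O.O/XXX/X.O, (2,1):-1/O.O/XXX/.XO
[OXO/XXX/..O] O move#2: (2,0):-1/OXO/XXX/O.O*, (2,1):-1/OXO/XXX/.OO
[OXO/XXX/O.O] X move#3: (2,1):+1/OXO/XXX/OXO*
[OXO/XXX/OXO] end (terminal -1, O#4); searched O.O/XXX/..O to 10

X's best at [O.O/XXX/..O]: (0,1)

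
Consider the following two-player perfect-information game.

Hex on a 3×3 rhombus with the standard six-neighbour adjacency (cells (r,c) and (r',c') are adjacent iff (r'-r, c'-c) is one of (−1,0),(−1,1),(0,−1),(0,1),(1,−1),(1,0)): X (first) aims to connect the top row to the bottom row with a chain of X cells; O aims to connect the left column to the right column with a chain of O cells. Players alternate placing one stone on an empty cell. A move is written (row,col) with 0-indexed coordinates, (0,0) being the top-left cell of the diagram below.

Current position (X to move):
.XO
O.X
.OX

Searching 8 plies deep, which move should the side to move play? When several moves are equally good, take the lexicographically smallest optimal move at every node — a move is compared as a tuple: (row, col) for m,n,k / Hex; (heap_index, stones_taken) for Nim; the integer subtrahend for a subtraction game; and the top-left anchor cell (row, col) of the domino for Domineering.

p1 X@[.XO/O.X/.OX]: (0,0)[XXO/O.X/.OX]-1 (1,1)[.XO/OXX/.OX]+1* (2,0)[.XO/O.X/XOX]-1
p2 O@[.XO/OXX/.OX] terminal -1; root [.XO/O.X/.OX] d8

X's best at [.XO/O.X/.OX]: (1,1)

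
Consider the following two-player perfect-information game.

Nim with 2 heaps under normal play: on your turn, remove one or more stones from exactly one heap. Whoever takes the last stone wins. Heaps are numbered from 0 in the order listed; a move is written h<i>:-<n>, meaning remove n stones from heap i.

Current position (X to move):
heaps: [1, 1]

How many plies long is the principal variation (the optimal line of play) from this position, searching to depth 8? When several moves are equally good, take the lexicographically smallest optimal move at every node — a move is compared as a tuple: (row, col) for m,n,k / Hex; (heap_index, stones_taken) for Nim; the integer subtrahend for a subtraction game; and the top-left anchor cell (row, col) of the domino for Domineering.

ply 1, X at (1,1) | h0:-1=-1→(0,1)*; h1:-1=-1→(1,0)
ply 2, O at (0,1) | h1:-1=+1→(0,0)*
ply 3: (0,0) is terminal -1 (X); from (1,1) depth 8

PV length from [(1,1)]: 2 plies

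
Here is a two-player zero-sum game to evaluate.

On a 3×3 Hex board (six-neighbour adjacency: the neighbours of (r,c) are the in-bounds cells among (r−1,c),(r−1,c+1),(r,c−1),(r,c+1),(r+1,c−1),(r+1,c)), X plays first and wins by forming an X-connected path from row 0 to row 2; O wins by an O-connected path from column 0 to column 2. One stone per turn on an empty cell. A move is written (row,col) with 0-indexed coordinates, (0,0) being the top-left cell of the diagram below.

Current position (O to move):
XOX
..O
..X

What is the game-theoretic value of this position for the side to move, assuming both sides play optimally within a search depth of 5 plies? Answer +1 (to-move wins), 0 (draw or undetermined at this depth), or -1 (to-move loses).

value(XOX/..O/..X, O) = +1

ply 1, O at XOX/..O/..X | (1,0)=-1→XOX/O.O/..X; (1,1)=+1→XOX/.OO/..X*; (2,0)=+1→XOX/..O/O.X; (2,1)=-1→XOX/..O/.OX
ply 2, X at XOX/.OO/..X | (1,0)=-1→XOX/XOO/..X*; (2,0)=-1→XOX/.OO/X.X; (2,1)=-1→XOX/.OO/.XX
ply 3, O at XOX/XOO/..X | (2,0)=+1→XOX/XOO/O.X*; (2,1)=-1→XOX/XOO/.OX
ply 4: XOX/XOO/O.X is terminal -1 (X); from XOX/..O/..X depth 5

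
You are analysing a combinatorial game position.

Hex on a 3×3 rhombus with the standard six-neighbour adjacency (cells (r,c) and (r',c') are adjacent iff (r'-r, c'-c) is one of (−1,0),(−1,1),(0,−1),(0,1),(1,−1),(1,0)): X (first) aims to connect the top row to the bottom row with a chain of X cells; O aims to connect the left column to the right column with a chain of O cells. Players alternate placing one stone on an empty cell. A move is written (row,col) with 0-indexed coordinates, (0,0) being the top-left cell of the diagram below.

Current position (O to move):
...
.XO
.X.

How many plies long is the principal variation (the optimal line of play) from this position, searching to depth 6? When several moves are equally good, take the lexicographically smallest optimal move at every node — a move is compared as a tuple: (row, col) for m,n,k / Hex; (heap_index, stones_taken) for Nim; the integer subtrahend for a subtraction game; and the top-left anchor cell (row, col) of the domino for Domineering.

p1 O@[.../.XO/.X.]: (0,0)[O../.XO/.X.]-1* (0,1)[.O./.XO/.X.]-1 (0,2)[..O/.XO/.X.]-1 (1,0)[.../OXO/.X.]-1 (2,0)[.../.XO/OX.]-1 (2,2)[.../.XO/.XO]-1
p2 X@[O../.XO/.X.]: (0,1)[OX./.XO/.X.]+1* (0,2)[O.X/.XO/.X.]+1 (1,0)[O../XXO/.X.]+1 (2,0)[O../.XO/XX.]+1 (2,2)[O../.XO/.XX]+1
p3 O@[OX./.XO/.X.] terminal -1; root [.../.XO/.X.] d6

PV length from [.../.XO/.X.]: 2 plies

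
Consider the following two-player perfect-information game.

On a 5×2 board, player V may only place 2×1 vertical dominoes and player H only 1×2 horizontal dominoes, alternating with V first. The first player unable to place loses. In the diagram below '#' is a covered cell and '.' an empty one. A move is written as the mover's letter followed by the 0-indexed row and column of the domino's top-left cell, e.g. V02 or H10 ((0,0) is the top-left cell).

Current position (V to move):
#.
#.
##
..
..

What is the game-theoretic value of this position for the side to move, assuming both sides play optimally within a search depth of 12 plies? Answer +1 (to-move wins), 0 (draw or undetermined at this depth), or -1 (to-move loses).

[#./#./##/../..] V move#1: V01:-1/##/##/##/../.., V30:+1/#./#./##/#./#.*, V31:+1/#./#./##/.#/.#
[#./#./##/#./#.] end (terminal -1, H#2); searched #./#./##/../.. to 12

value(#./#./##/../.., V) = +1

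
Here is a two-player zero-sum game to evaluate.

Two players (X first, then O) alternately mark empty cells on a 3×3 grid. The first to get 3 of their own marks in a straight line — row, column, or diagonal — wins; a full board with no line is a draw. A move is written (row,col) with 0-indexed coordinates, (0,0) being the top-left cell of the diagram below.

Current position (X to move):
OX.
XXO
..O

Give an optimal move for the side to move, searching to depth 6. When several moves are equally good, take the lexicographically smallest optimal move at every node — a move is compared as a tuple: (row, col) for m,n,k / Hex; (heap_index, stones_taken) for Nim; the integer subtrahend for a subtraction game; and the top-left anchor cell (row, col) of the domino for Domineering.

X's best at [OX./XXO/..O]: (0,2)

ply 1, X at OX./XXO/..O | (0,2)=+1→OXX/XXO/..O*; (2,0)=-1→OX./XXO/X.O; (2,1)=+1→OX./XXO/.XO
ply 2, O at OXX/XXO/..O | (2,0)=-1→OXX/XXO/O.O*; (2,1)=-1→OXX/XXO/.OO
ply 3, X at OXX/XXO/O.O | (2,1)=+1→OXX/XXO/OXO*
ply 4: OXX/XXO/OXO is terminal -1 (O); from OX./XXO/..O depth 6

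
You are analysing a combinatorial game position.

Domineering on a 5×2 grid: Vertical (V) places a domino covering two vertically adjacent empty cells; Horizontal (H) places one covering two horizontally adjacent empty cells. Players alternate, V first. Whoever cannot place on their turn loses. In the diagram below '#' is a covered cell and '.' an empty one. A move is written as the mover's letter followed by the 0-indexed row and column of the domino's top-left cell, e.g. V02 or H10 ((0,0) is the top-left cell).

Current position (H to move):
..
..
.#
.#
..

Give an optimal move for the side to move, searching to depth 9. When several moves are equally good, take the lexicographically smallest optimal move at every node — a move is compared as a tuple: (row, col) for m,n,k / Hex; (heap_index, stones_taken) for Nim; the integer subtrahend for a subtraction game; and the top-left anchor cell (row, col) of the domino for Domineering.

H's best at [../../.#/.#/..]: H00

ply 1, H at ../../.#/.#/.. | H00=+1→##/../.#/.#/..*; H10=+1→../##/.#/.#/..; H40=-1→../../.#/.#/##
ply 2, V at ##/../.#/.#/.. | V10=-1→##/#./##/.#/..*; V20=-1→##/../##/##/..; V30=-1→##/../.#/##/#.
ply 3, H at ##/#./##/.#/.. | H40=+1→##/#./##/.#/##*
ply 4: ##/#./##/.#/## is terminal -1 (V); from ../../.#/.#/.. depth 9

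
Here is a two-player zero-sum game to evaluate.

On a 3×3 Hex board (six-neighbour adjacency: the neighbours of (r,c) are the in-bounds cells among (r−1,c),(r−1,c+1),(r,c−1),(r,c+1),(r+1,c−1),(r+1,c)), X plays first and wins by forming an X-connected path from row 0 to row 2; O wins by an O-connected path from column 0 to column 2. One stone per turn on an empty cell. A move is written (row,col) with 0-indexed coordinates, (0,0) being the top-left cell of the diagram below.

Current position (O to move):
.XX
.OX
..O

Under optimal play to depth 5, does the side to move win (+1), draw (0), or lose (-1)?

p1 O@[.XX/.OX/..O]: (0,0)[OXX/.OX/..O]-1 (1,0)[.XX/OOX/..O]-1 (2,0)[.XX/.OX/O.O]-1 (2,1)[.XX/.OX/.OO]+1*
p2 X@[.XX/.OX/.OO]: (0,0)[XXX/.OX/.OO]-1* (1,0)[.XX/XOX/.OO]-1 (2,0)[.XX/.OX/XOO]-1
p3 O@[XXX/.OX/.OO]: (1,0)[XXX/OOX/.OO]+1* (2,0)[XXX/.OX/OOO]+1
p4 X@[XXX/OOX/.OO] terminal -1; root [.XX/.OX/..O] d5

value(.XX/.OX/..O, O) = +1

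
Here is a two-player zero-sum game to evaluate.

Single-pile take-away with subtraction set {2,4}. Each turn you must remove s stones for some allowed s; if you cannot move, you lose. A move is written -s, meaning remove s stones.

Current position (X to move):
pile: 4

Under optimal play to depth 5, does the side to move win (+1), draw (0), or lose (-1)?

p1 X@[4]: -2[2]-1 -4[0]+1*
p2 O@[0] terminal -1; root [4] d5

value(4, X) = +1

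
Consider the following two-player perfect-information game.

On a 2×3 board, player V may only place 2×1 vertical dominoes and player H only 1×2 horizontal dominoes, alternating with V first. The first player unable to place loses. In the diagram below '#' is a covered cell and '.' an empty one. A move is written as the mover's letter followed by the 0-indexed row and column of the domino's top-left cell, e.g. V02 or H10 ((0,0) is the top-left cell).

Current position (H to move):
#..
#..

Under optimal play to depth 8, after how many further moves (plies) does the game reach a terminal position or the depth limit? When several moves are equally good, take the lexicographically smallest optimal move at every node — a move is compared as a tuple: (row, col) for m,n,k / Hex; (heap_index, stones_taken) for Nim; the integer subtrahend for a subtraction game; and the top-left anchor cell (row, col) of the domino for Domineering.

p1 H@[#../#..]: H01[###/#..]+1* H11[#../###]+1
p2 V@[###/#..] terminal -1; root [#../#..] d8

PV length from [#../#..]: 1 ply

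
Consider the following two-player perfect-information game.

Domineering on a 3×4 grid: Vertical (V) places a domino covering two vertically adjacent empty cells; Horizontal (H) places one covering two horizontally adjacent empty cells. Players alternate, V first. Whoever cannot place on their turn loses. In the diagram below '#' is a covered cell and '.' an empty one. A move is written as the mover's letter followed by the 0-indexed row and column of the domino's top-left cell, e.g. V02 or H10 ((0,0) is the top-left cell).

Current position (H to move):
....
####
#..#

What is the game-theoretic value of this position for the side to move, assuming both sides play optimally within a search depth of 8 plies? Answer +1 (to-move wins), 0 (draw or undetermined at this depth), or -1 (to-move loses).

ply 1, H at ..../####/#..# | H00=+1→##../####/#..#*; H01=+1→.##./####/#..#; H02=+1→..##/####/#..#; H21=+1→..../####/####
ply 2: ##../####/#..# is terminal -1 (V); from ..../####/#..# depth 8

value(..../####/#..#, H) = +1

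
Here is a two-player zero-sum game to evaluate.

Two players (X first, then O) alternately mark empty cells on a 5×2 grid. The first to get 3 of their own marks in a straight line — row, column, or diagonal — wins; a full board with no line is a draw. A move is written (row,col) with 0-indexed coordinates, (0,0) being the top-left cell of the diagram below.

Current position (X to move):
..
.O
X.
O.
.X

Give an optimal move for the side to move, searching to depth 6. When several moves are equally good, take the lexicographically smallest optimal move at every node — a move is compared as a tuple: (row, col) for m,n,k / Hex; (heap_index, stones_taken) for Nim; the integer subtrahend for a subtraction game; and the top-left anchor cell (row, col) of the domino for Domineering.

[../.O/X./O./.X] X move#1: (0,0):+0/X./.O/X./O./.X*, (0,1):+0/.X/.O/X./O./.X, (1,0):+0/../XO/X./O./.X, (2,1):+0/../.O/XX/O./.X, (3,1):+0/../.O/X./OX/.X, (4,0):-1/../.O/X./O./XX
[X./.O/X./O./.X] O move#2: (0,1):-1/XO/.O/X./O./.X, (1,0):+0/X./OO/X./O./.X*, (2,1):-1/X./.O/XO/O./.X, (3,1):-1/X./.O/X./OO/.X, (4,0):-1/X./.O/X./O./OX
[X./OO/X./O./.X] X move#3: (0,1):+0/XX/OO/X./O./.X*, (2,1):+0/X./OO/XX/O./.X, (3,1):+0/X./OO/X./OX/.X, (4,0):-1/X./OO/X./O./XX
[XX/OO/X./O./.X] O move#4: (2,1):+0/XX/OO/XO/O./.X*, (3,1):+0/XX/OO/X./OO/.X, (4,0):+0/XX/OO/X./O./OX
[XX/OO/XO/O./.X] X move#5: (3,1):+0/XX/OO/XO/OX/.X*, (4,0):-1/XX/OO/XO/O./XX
[XX/OO/XO/OX/.X] O move#6: (4,0):+0/XX/OO/XO/OX/OX*
[XX/OO/XO/OX/OX] end (terminal +0, X#7); searched ../.O/X./O./.X to 6

X's best at [../.O/X./O./.X]: (0,0)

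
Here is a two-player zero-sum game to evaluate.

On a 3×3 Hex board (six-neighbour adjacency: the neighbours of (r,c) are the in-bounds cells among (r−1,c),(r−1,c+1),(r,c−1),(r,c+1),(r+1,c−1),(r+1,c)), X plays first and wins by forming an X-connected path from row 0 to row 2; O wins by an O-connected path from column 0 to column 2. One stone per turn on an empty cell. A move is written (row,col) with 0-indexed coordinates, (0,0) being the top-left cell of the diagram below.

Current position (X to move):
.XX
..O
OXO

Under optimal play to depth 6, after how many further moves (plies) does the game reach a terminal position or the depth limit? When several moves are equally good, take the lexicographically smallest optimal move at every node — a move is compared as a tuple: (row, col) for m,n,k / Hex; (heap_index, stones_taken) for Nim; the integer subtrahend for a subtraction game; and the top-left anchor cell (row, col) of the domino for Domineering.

p1 X@[.XX/..O/OXO]: (0,0)[XXX/..O/OXO]-1 (1,0)[.XX/X.O/OXO]-1 (1,1)[.XX/.XO/OXO]+1*
p2 O@[.XX/.XO/OXO] terminal -1; root [.XX/..O/OXO] d6

PV length from [.XX/..O/OXO]: 1 ply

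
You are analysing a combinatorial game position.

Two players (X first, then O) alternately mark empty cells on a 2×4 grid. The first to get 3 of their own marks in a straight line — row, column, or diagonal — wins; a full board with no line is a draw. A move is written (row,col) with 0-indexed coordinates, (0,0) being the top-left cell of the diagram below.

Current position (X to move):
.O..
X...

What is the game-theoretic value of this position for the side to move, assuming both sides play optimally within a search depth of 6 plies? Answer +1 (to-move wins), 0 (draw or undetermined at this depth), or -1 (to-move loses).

value(.O../X..., X) = 0

p1 X@[.O../X...]: (0,0)[XO../X...]+0* (0,2)[.OX./X...]+0 (0,3)[.O.X/X...]+0 (1,1)[.O../XX..]+0 (1,2)[.O../X.X.]+0 (1,3)[.O../X..X]-1
p2 O@[XO../X...]: (0,2)[XOO./X...]+0* (0,3)[XO.O/X...]+0 (1,1)[XO../XO..]+0 (1,2)[XO../X.O.]+0 (1,3)[XO../X..O]+0
p3 X@[XOO./X...]: (0,3)[XOOX/X...]+0* (1,1)[XOO./XX..]-1 (1,2)[XOO./X.X.]-1 (1,3)[XOO./X..X]-1
p4 O@[XOOX/X...]: (1,1)[XOOX/XO..]+0* (1,2)[XOOX/X.O.]+0 (1,3)[XOOX/X..O]+0
p5 X@[XOOX/XO..]: (1,2)[XOOX/XOX.]+0* (1,3)[XOOX/XO.X]+0
p6 O@[XOOX/XOX.]: (1,3)[XOOX/XOXO]+0*
p7 X@[XOOX/XOXO] terminal +0; root [.O../X...] d6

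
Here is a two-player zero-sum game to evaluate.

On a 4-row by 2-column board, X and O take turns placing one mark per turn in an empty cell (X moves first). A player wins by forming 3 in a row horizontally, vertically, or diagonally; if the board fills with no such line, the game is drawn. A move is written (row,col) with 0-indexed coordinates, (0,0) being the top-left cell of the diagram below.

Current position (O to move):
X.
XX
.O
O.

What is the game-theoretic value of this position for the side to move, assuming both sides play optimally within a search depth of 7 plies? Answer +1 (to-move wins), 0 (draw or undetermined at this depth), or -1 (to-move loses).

value(X./XX/.O/O., O) = 0

p1 O@[X./XX/.O/O.]: (0,1)[XO/XX/.O/O.]-1 (2,0)[X./XX/OO/O.]+0* (3,1)[X./XX/.O/OO]-1
p2 X@[X./XX/OO/O.]: (0,1)[XX/XX/OO/O.]+0* (3,1)[X./XX/OO/OX]+0
p3 O@[XX/XX/OO/O.]: (3,1)[XX/XX/OO/OO]+0*
p4 X@[XX/XX/OO/OO] terminal +0; root [X./XX/.O/O.] d7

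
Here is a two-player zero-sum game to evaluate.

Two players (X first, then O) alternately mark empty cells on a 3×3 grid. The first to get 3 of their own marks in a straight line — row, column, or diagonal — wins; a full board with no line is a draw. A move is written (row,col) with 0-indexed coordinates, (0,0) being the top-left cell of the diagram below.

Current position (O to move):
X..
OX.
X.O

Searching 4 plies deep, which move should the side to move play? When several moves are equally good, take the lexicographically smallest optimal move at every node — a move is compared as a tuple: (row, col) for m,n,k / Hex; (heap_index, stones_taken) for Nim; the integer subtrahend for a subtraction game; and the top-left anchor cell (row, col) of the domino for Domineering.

O's best at [X../OX./X.O]: (0,2)

ply 1, O at X../OX./X.O | (0,1)=-1→XO./OX./X.O; (0,2)=+0→X.O/OX./X.O*; (1,2)=-1→X../OXO/X.O; (2,1)=-1→X../OX./XOO
ply 2, X at X.O/OX./X.O | (0,1)=-1→XXO/OX./X.O; (1,2)=+0→X.O/OXX/X.O*; (2,1)=-1→X.O/OX./XXO
ply 3, O at X.O/OXX/X.O | (0,1)=+0→XOO/OXX/X.O*; (2,1)=+0→X.O/OXX/XOO
ply 4, X at XOO/OXX/X.O | (2,1)=+0→XOO/OXX/XXO*
ply 5: XOO/OXX/XXO is terminal +0 (O); from X../OX./X.O depth 4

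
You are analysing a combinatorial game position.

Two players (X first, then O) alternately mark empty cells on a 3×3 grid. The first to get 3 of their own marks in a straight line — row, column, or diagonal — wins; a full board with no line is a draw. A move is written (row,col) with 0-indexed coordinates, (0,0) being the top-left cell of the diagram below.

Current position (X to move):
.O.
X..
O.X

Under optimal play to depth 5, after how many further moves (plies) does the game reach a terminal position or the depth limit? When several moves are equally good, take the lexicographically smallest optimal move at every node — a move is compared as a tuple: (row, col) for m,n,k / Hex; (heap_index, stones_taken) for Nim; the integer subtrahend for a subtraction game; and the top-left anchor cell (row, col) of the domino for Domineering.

PV length from [.O./X../O.X]: 3 plies

ply 1, X at .O./X../O.X | (0,0)=-1→XO./X../O.X; (0,2)=+0→.OX/X../O.X; (1,1)=+1→.O./XX./O.X*; (1,2)=+1→.O./X.X/O.X; (2,1)=-1→.O./X../OXX
ply 2, O at .O./XX./O.X | (0,0)=-1→OO./XX./O.X*; (0,2)=-1→.OO/XX./O.X; (1,2)=-1→.O./XXO/O.X; (2,1)=-1→.O./XX./OOX
ply 3, X at OO./XX./O.X | (0,2)=+0→OOX/XX./O.X; (1,2)=+1→OO./XXX/O.X*; (2,1)=-1→OO./XX./OXX
ply 4: OO./XXX/O.X is terminal -1 (O); from .O./X../O.X depth 5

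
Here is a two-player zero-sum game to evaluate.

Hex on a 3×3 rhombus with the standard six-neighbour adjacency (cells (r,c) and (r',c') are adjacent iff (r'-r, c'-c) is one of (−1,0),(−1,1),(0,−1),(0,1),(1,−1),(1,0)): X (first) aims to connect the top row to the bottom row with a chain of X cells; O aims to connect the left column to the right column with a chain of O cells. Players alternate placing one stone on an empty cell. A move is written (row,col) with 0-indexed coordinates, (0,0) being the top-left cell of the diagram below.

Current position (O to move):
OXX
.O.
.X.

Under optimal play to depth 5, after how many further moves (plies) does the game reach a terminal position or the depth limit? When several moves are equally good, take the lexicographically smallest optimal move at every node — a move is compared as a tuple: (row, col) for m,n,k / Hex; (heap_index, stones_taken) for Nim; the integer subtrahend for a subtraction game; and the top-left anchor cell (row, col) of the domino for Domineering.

PV length from [OXX/.O./.X.]: 3 plies

ply 1, O at OXX/.O./.X. | (1,0)=-1→OXX/OO./.X.; (1,2)=+1→OXX/.OO/.X.*; (2,0)=-1→OXX/.O./OX.; (2,2)=-1→OXX/.O./.XO
ply 2, X at OXX/.OO/.X. | (1,0)=-1→OXX/XOO/.X.*; (2,0)=-1→OXX/.OO/XX.; (2,2)=-1→OXX/.OO/.XX
ply 3, O at OXX/XOO/.X. | (2,0)=+1→OXX/XOO/OX.*; (2,2)=-1→OXX/XOO/.XO
ply 4: OXX/XOO/OX. is terminal -1 (X); from OXX/.O./.X. depth 5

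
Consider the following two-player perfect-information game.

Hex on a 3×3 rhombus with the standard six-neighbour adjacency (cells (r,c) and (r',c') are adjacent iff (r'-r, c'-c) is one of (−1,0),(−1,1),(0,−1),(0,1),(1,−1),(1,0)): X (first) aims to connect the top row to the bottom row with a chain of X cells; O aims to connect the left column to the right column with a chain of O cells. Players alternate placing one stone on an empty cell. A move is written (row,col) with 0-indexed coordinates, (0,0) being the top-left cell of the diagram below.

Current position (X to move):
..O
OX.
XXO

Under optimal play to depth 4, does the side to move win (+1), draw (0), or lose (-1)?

ply 1, X at ..O/OX./XXO | (0,0)=-1→X.O/OX./XXO; (0,1)=+1→.XO/OX./XXO*; (1,2)=-1→..O/OXX/XXO
ply 2: .XO/OX./XXO is terminal -1 (O); from ..O/OX./XXO depth 4

value(..O/OX./XXO, X) = +1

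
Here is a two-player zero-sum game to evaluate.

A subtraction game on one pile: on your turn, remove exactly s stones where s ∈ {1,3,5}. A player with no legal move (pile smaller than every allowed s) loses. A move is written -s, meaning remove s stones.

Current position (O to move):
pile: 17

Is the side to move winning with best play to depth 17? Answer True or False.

O winning at [17]: True

[17] O move#1: -1:+1/16*, -3:+1/14, -5:+1/12
[16] X move#2: -1:-1/15*, -3:-1/13, -5:-1/11
[15] O move#3: -1:+1/14*, -3:+1/12, -5:+1/10
[14] X move#4: -1:-1/13*, -3:-1/11, -5:-1/9
[13] O move#5: -1:+1/12*, -3:+1/10, -5:+1/8
[12] X move#6: -1:-1/11*, -3:-1/9, -5:-1/7
[11] O move#7: -1:+1/10*, -3:+1/8, -5:+1/6
[10] X move#8: -1:-1/9*, -3:-1/7, -5:-1/5
[9] O move#9: -1:+1/8*, -3:+1/6, -5:+1/4
[8] X move#10: -1:-1/7*, -3:-1/5, -5:-1/3
[7] O move#11: -1:+1/6*, -3:+1/4, -5:+1/2
[6] X move#12: -1:-1/5*, -3:-1/3, -5:-1/1
[5] O move#13: -1:+1/4*, -3:+1/2, -5:+1/0
[4] X move#14: -1:-1/3*, -3:-1/1
[3] O move#15: -1:+1/2*, -3:+1/0
[2] X move#16: -1:-1/1*
[1] O move#17: -1:+1/0*
[0] end (terminal -1, X#18); searched 17 to 17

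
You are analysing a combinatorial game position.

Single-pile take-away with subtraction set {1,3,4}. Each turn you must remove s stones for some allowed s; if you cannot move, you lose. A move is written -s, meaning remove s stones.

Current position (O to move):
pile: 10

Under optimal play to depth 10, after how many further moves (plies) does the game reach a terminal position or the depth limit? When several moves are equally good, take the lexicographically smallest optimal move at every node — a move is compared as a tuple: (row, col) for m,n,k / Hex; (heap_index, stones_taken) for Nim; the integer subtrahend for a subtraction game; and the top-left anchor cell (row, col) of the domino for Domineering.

PV length from [10]: 7 plies

ply 1, O at 10 | -1=+1→9*; -3=+1→7; -4=-1→6
ply 2, X at 9 | -1=-1→8*; -3=-1→6; -4=-1→5
ply 3, O at 8 | -1=+1→7*; -3=-1→5; -4=-1→4
ply 4, X at 7 | -1=-1→6*; -3=-1→4; -4=-1→3
ply 5, O at 6 | -1=-1→5; -3=-1→3; -4=+1→2*
ply 6, X at 2 | -1=-1→1*
ply 7, O at 1 | -1=+1→0*
ply 8: 0 is terminal -1 (X); from 10 depth 10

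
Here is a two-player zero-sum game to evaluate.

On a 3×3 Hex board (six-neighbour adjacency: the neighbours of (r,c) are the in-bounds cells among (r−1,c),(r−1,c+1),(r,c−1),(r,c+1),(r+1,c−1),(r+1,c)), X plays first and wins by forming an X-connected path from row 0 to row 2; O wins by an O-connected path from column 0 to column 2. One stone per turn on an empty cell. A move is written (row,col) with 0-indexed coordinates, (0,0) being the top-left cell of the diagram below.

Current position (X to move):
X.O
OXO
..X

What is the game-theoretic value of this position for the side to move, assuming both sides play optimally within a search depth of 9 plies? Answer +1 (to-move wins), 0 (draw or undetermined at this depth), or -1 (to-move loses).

[X.O/OXO/..X] X move#1: (0,1):+1/XXO/OXO/..X*, (2,0):-1/X.O/OXO/X.X, (2,1):-1/X.O/OXO/.XX
[XXO/OXO/..X] O move#2: (2,0):-1/XXO/OXO/O.X*, (2,1):-1/XXO/OXO/.OX
[XXO/OXO/O.X] X move#3: (2,1):+1/XXO/OXO/OXX*
[XXO/OXO/OXX] end (terminal -1, O#4); searched X.O/OXO/..X to 9

value(X.O/OXO/..X, X) = +1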